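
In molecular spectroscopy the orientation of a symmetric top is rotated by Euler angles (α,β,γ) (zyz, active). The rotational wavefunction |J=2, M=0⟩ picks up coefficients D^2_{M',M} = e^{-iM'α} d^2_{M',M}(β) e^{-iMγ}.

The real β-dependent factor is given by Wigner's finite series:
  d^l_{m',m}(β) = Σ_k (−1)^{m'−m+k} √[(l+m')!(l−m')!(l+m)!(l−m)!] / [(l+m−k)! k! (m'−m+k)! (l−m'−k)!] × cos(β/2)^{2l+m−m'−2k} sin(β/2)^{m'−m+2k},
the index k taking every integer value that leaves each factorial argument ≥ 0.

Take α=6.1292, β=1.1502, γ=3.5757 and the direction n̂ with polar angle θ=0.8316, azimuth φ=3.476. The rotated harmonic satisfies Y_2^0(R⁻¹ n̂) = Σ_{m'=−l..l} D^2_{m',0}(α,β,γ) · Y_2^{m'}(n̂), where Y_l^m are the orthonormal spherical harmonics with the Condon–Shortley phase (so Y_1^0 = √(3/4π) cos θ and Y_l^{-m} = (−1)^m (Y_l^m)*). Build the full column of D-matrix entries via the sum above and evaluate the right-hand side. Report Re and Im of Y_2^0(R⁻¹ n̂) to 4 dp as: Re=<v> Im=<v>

Re=-0.2181 Im=0.0000

Need the full column D^2_{m',0} for m'=−2..2 at α=6.1292, β=1.1502, γ=3.5757.
cos(β/2)=0.839138, sin(β/2)=0.543919
d^2_{-2,0}: single k=2 term ⇒ +0.510282;  D = +0.486274-0.154679i
d^2_{-1,0}: k∈[1..2] ⇒ +0.787245 -0.330758 = +0.456486;  D = +0.451085-0.070015i
d^2_{0,0}: k∈[0..2] ⇒ +0.495831 -0.833287 +0.087526 = -0.249931;  D = -0.249931+0.000000i
d^2_{1,0}: k∈[0..1] ⇒ -0.787245 +0.330758 = -0.456486;  D = -0.451085-0.070015i
d^2_{2,0}: single k=0 term ⇒ +0.510282;  D = +0.486274+0.154679i
Y_2^{m'}(θ=0.8316,φ=3.476) and Σ D·Y over m':
  (+0.4863-0.1547i)·(+0.1655-0.1308i)  (+0.4511-0.0700i)·(-0.3633+0.1262i)  (-0.2499+0.0000i)·(+0.1140+0.0000i)  (-0.4511-0.0700i)·(+0.3633+0.1262i)  (+0.4863+0.1547i)·(+0.1655+0.1308i)
Y_2^0(R⁻¹ n̂) = -0.218103+0.000000i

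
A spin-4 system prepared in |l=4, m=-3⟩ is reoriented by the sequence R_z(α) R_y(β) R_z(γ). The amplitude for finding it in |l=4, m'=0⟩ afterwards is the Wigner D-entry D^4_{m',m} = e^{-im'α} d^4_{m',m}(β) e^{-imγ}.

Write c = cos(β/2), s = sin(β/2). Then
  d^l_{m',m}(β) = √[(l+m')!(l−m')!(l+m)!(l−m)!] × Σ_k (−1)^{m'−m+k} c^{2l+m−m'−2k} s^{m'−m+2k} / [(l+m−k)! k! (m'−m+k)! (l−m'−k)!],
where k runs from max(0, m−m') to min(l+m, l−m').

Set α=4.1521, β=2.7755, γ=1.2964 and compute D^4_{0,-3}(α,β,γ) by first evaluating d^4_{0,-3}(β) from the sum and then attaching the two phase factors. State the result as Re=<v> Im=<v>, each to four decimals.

D^4_{0,-3}(4.1521,2.7755,1.2964) = e^{-i·0·4.1521}·d^4_{0,-3}(2.7755)·e^{-i·-3·1.2964}. Compute d first:
c=cos(2.7755/2)=0.182026, s=sin(2.7755/2)=0.983294; N=√[24·24·1·5040]=1703.830978
Admissible k: 0..1 (factorial args all ≥0)
  k=0: (−1)^3·1703.8310/(144)·0.1820^5·0.9833^3 = -0.002248
  k=1: (−1)^4·1703.8310/(144)·0.1820^3·0.9833^5 = +0.065596
d^4_{0,-3}(2.7755) = -0.002248 +0.065596 = +0.063348
Attach z-rotation phases: D = e^{-i(0)(4.1521)}·(+0.063348)·e^{-i(-3)(1.2964)} = -0.046455-0.043070i

Re=-0.0465 Im=-0.0431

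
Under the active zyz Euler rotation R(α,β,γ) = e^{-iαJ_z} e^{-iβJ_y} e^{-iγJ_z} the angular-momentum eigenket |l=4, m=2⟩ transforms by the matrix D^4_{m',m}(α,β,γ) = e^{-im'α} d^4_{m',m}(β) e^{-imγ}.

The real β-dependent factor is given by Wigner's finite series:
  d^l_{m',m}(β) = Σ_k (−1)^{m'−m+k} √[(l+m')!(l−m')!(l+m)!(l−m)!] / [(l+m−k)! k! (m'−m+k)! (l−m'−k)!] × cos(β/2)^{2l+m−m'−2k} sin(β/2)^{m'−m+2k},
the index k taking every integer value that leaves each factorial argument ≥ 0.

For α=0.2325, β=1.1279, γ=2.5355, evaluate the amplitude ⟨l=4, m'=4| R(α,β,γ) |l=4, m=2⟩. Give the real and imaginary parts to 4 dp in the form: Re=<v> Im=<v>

First d^4_{4,2}(β=1.1279), then the phase factors e^{-i(4)α} and e^{-i(2)γ}:
Half-angle: c=0.845150, s=0.534529. N=√(40320·1·720·2)=7619.763776
k: max(0,(2)−(4))=0 … min(4+(2),4−(4))=0
  k=0: (−1)^2·7619.7638/(1440)·0.8452^6·0.5345^2 = +0.550966
d^4_{4,2}(1.1279) = +0.550966
D = (+0.597834-0.801620i)·(+0.550966)·(+0.350974+0.936385i) = +0.529175+0.153419i

Re=0.5292 Im=0.1534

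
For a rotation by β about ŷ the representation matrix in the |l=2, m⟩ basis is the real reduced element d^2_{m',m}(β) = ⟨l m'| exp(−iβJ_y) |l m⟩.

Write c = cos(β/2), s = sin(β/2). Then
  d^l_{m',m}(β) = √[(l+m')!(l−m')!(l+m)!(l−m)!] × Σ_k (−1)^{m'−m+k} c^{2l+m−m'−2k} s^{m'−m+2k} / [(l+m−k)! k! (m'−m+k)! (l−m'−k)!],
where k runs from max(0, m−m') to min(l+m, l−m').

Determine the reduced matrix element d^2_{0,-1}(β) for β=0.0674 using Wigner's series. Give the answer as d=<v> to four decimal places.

d=-0.0823

d^2_{0,-1}(β=0.0674) via Wigner's sum:
c=cos(0.0674/2)=0.999432, s=sin(0.0674/2)=0.033694; N=√[2·2·1·6]=4.898979
The bounds max(0,m−m')=0 and min(l+m,l−m')=1 give 2 terms
  k=0: (−1)^1·4.8990/(2)·0.9994^3·0.0337^1 = -0.082392
  k=1: (−1)^2·4.8990/(2)·0.9994^1·0.0337^3 = +0.000094
d^2_{0,-1}(0.0674) = -0.082392 +0.000094 = -0.082298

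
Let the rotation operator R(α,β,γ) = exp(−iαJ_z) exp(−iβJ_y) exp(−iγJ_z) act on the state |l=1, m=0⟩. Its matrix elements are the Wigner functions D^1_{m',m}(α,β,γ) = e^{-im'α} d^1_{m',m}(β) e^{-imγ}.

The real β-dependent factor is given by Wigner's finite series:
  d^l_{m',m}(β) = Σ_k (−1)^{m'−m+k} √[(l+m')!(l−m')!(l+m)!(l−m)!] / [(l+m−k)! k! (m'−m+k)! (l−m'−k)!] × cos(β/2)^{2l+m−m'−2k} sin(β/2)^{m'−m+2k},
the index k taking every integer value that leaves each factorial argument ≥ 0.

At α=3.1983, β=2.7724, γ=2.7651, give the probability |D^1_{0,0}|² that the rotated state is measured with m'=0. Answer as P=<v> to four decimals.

P=0.8698

Split into d^1_{0,0}(β=2.7724) × two z-phases.
c=cos(2.7724/2)=0.183550, s=sin(2.7724/2)=0.983010; N=√[1·1·1·1]=1.000000
k∈{0,1} keeps every argument non-negative
  k=0: (−1)^0·1.0000/(1)·0.1835^2·0.9830^0 = +0.033691
  k=1: (−1)^1·1.0000/(1)·0.1835^0·0.9830^2 = -0.966309
d^1_{0,0}(2.7724) = +0.033691 -0.966309 = -0.932619
|D^1_{0,0}|² = |d^1_{0,0}(β)|² = (-0.932619)² = 0.869778 (the z-rotation phases have unit modulus)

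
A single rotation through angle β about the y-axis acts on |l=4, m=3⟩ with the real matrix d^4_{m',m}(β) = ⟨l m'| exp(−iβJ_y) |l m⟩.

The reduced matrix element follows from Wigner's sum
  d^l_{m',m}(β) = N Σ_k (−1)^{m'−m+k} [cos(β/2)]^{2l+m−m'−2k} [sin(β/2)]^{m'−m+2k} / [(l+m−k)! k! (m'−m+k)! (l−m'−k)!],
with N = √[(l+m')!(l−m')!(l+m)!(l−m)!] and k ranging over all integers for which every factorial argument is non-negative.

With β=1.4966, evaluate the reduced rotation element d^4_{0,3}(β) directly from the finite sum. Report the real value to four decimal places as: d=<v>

d=0.1087

d^4_{0,3}(β=1.4966) via Wigner's sum:
c=cos(1.4966/2)=0.732847, s=sin(1.4966/2)=0.680394; N=√[24·24·5040·1]=1703.830978
k∈{3,4} keeps every argument non-negative
  k=3: (−1)^0·1703.8310/(144)·0.7328^5·0.6804^3 = +0.787790
  k=4: (−1)^1·1703.8310/(144)·0.7328^3·0.6804^5 = -0.679056
d^4_{0,3}(1.4966) = +0.787790 -0.679056 = +0.108735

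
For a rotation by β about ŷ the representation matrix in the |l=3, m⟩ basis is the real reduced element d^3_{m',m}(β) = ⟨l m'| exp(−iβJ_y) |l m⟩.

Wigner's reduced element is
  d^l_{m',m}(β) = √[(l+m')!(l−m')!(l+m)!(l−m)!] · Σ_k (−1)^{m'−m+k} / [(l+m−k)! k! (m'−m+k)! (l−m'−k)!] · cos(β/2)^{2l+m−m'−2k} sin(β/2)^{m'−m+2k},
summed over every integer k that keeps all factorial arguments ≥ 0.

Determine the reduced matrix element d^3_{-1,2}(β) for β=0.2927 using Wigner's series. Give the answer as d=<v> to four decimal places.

d=0.0188

d^3_{-1,2}(β=0.2927) via Wigner's sum:
With c≡cos(β/2)=0.989310 and s≡sin(β/2)=0.145828, N=[2·24·120·1]^{1/2}=75.894664
Admissible k: 3..4 (factorial args all ≥0)
  k=3: (−1)^0·75.8947/(12)·0.9893^3·0.1458^3 = +0.018991
  k=4: (−1)^1·75.8947/(24)·0.9893^1·0.1458^5 = -0.000206
d^3_{-1,2}(0.2927) = +0.018991 -0.000206 = +0.018785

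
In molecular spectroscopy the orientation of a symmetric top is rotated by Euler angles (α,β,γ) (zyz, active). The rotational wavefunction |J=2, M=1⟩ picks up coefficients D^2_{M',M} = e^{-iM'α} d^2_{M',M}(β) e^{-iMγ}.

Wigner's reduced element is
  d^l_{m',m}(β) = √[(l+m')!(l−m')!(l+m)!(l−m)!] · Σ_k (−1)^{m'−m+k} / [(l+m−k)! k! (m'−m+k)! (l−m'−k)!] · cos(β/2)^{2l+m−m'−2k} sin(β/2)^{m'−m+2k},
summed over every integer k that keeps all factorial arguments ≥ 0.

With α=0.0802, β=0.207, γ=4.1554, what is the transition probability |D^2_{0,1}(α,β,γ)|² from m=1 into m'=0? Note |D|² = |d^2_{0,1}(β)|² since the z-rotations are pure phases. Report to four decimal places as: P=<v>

First d^2_{0,1}(β=0.207), then the phase factors e^{-i(0)α} and e^{-i(1)γ}:
Half-angle: c=0.994649, s=0.103315. N=√(2·2·6·1)=4.898979
k∈{1,2} keeps every argument non-negative
  k=1: (−1)^0·4.8990/(2)·0.9946^3·0.1033^1 = +0.249029
  k=2: (−1)^1·4.8990/(2)·0.9946^1·0.1033^3 = -0.002687
d^2_{0,1}(0.207) = +0.249029 -0.002687 = +0.246342
|D^2_{0,1}|² = |d^2_{0,1}(β)|² = (+0.246342)² = 0.060684 (the z-rotation phases have unit modulus)

P=0.0607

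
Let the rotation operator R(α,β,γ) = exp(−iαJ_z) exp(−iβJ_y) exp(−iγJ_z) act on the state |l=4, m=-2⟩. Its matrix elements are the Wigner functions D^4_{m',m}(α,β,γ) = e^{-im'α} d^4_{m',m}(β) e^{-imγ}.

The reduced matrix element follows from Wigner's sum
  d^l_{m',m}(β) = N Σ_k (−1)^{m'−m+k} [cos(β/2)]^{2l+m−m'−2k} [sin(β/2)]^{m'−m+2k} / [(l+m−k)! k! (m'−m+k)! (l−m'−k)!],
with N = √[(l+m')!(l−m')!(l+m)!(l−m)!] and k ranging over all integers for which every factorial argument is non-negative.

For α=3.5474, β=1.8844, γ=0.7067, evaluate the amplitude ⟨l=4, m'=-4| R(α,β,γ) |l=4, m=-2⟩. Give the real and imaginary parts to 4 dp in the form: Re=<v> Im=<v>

D^4_{-4,-2}(3.5474,1.8844,0.7067) = e^{-i·-4·3.5474}·d^4_{-4,-2}(1.8844)·e^{-i·-2·0.7067}. Compute d first:
Half-angle: c=0.588010, s=0.808854. N=√(1·40320·2·720)=7619.763776
The bounds max(0,m−m')=2 and min(l+m,l−m')=2 give 1 term
  k=2: (−1)^0·7619.7638/(1440)·0.5880^6·0.8089^2 = +0.143096
d^4_{-4,-2}(1.8844) = +0.143096
D = (-0.052409+0.998626i)·(+0.143096)·(+0.156747+0.987639i) = -0.142308+0.014992i

Re=-0.1423 Im=0.0150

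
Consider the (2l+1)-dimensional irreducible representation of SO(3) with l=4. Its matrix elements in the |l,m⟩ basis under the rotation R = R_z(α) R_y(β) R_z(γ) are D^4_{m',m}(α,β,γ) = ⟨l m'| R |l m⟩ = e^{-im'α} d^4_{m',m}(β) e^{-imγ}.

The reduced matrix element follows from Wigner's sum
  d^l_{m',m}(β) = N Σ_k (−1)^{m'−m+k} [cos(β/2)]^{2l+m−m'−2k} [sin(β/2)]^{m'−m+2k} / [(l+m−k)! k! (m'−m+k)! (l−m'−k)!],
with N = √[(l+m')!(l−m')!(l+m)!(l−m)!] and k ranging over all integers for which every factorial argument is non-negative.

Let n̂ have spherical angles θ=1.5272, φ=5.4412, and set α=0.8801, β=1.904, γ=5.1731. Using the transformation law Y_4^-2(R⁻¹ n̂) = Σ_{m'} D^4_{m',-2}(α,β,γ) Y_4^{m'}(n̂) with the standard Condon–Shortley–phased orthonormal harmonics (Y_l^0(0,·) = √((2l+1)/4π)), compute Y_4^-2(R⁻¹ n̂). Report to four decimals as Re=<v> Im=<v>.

Need the full column D^4_{m',-2} for m'=−4..4 at α=0.8801, β=1.904, γ=5.1731.
cos(β/2)=0.580055, sin(β/2)=0.814577
d^4_{-4,-2}: single k=2 term ⇒ +0.133739;  D = +0.035746+0.128874i
d^4_{-3,-2}: k∈[1..2] ⇒ +0.067341 -0.398408 = -0.331067;  D = -0.302276-0.135035i
d^4_{-2,-2}: k∈[0..2] ⇒ +0.012816 -0.303292 +0.747648 = +0.457172;  D = +0.409656-0.202949i
d^4_{-1,-2}: k∈[0..2] ⇒ -0.076358 +0.752921 -0.989884 = -0.313320;  D = -0.071651+0.305018i
d^4_{0,-2}: k∈[0..2] ⇒ +0.239774 -1.260945 +0.932510 = -0.088661;  D = +0.053613+0.070616i
d^4_{1,-2}: k∈[0..2] ⇒ -0.501947 +1.484825 -0.585641 = +0.397237;  D = -0.396898-0.016410i
d^4_{2,-2}: k∈[0..2] ⇒ +0.747648 -1.179542 +0.193847 = -0.238047;  D = +0.159104-0.177066i
d^4_{3,-2}: k∈[0..1] ⇒ -0.785696 +0.516487 = -0.269209;  D = -0.039719-0.266263i
d^4_{4,-2}: single k=0 term ⇒ +0.520129;  D = +0.445419+0.268583i
Y_4^{m'}(θ=1.5272,φ=5.4412) and Σ D·Y over m':
  (+0.0357+0.1289i)·(-0.4296-0.0989i)  (-0.3023-0.1350i)·(-0.0444+0.0314i)  (+0.4097-0.2029i)·(+0.0372-0.3273i)  (-0.0717+0.3050i)·(-0.0410-0.0459i)  (+0.0536+0.0706i)·(+0.3113+0.0000i)  (-0.3969-0.0164i)·(+0.0410-0.0459i)  (+0.1591-0.1771i)·(+0.0372+0.3273i)  (-0.0397-0.2663i)·(+0.0444+0.0314i)  (+0.4454+0.2686i)·(-0.4296+0.0989i)
Y_4^-2(R⁻¹ n̂) = -0.166969-0.212625i

Re=-0.1670 Im=-0.2126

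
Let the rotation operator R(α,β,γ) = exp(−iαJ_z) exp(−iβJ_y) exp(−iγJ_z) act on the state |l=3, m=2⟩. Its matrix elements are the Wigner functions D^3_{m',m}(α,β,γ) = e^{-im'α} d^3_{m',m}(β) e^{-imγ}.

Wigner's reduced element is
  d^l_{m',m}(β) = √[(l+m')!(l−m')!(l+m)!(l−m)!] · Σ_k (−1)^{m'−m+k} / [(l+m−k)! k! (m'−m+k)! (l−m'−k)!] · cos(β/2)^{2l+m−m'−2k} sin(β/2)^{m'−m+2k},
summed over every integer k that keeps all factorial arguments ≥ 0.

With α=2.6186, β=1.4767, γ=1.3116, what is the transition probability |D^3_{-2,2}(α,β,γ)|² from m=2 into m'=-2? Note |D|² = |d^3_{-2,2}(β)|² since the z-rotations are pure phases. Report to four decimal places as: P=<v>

P=0.2193

D^3_{-2,2}(2.6186,1.4767,1.3116) = e^{-i·-2·2.6186}·d^3_{-2,2}(1.4767)·e^{-i·2·1.3116}. Compute d first:
Half-angle: c=0.739580, s=0.673069. N=√(1·120·120·1)=120.000000
The bounds max(0,m−m')=4 and min(l+m,l−m')=5 give 2 terms
  k=4: (−1)^0·120.0000/(24)·0.7396^2·0.6731^4 = +0.561277
  k=5: (−1)^1·120.0000/(120)·0.7396^0·0.6731^6 = -0.092973
d^3_{-2,2}(1.4767) = +0.561277 -0.092973 = +0.468305
|D^3_{-2,2}|² = |d^3_{-2,2}(β)|² = (+0.468305)² = 0.219309 (the z-rotation phases have unit modulus)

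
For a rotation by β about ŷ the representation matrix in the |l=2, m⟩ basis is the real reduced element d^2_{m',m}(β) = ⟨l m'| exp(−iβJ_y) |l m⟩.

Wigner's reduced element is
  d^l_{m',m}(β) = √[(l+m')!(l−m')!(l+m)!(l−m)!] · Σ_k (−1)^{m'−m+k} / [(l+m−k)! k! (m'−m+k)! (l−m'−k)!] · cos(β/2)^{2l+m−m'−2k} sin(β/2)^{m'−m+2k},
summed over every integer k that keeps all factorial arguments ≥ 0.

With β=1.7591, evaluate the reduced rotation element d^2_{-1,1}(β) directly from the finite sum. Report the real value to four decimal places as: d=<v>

d^2_{-1,1}(β=1.7591) via Wigner's sum:
With c≡cos(β/2)=0.637498 and s≡sin(β/2)=0.770452, N=[1·6·6·1]^{1/2}=6.000000
The bounds max(0,m−m')=2 and min(l+m,l−m')=3 give 2 terms
  k=2: (−1)^0·6.0000/(2)·0.6375^2·0.7705^2 = +0.723719
  k=3: (−1)^1·6.0000/(6)·0.6375^0·0.7705^4 = -0.352357
d^2_{-1,1}(1.7591) = +0.723719 -0.352357 = +0.371362

d=0.3714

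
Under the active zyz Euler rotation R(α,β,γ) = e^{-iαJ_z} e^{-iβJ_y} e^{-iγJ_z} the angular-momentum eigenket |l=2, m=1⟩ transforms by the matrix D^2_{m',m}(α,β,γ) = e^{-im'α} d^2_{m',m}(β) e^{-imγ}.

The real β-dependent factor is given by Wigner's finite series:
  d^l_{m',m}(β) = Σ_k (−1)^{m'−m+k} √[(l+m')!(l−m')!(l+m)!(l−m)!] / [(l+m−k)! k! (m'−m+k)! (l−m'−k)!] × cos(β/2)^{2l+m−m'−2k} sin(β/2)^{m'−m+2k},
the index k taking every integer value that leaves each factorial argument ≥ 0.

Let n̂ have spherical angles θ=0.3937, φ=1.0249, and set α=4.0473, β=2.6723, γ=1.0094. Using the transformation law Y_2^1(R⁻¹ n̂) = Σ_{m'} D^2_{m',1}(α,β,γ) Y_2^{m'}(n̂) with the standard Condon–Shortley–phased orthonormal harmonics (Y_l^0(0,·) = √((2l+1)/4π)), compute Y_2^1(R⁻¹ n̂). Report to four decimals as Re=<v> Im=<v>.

Need the full column D^2_{m',1} for m'=−2..2 at α=4.0473, β=2.6723, γ=1.0094.
cos(β/2)=0.232499, sin(β/2)=0.972597
d^2_{-2,1}: single k=3 term ⇒ +0.427808;  D = +0.297438+0.307491i
d^2_{-1,1}: k∈[2..3] ⇒ +0.153401 -0.894810 = -0.741409;  D = +0.737427-0.076741i
d^2_{0,1}: k∈[1..2] ⇒ +0.029941 -0.523956 = -0.494015;  D = -0.262998+0.418190i
d^2_{1,1}: k∈[0..1] ⇒ +0.002922 -0.153401 = -0.150479;  D = -0.050794-0.141647i
d^2_{2,1}: single k=0 term ⇒ -0.024447;  D = +0.023200+0.007708i
Y_2^{m'}(θ=0.3937,φ=1.0249) and Σ D·Y over m':
  (+0.2974+0.3075i)·(-0.0262-0.0504i)  (+0.7374-0.0767i)·(+0.1421-0.2339i)  (-0.2630+0.4182i)·(+0.4915+0.0000i)  (-0.0508-0.1416i)·(-0.1421-0.2339i)  (+0.0232+0.0077i)·(-0.0262+0.0504i)
Y_2^1(R⁻¹ n̂) = -0.061637+0.032084i

Re=-0.0616 Im=0.0321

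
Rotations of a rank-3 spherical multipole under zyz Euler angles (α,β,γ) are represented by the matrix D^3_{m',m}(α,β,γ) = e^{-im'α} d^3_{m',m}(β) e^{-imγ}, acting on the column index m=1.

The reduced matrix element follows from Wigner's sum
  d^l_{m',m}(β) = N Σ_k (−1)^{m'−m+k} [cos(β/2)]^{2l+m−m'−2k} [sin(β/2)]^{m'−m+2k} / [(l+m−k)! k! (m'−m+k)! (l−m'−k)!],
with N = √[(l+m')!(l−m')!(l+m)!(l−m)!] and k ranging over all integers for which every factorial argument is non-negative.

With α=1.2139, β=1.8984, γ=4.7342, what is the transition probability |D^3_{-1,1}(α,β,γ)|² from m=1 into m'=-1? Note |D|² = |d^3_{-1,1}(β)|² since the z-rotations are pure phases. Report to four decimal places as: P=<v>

P=0.1938

First d^3_{-1,1}(β=1.8984), then the phase factors e^{-i(-1)α} and e^{-i(1)γ}:
Half-angle: c=0.582334, s=0.812950. N=√(2·24·24·2)=48.000000
The bounds max(0,m−m')=2 and min(l+m,l−m')=4 give 3 terms
  k=2: (−1)^0·48.0000/(8)·0.5823^4·0.8129^2 = +0.456002
  k=3: (−1)^1·48.0000/(6)·0.5823^2·0.8129^4 = -1.184920
  k=4: (−1)^2·48.0000/(48)·0.5823^0·0.8129^6 = +0.288657
d^3_{-1,1}(1.8984) = +0.456002 -1.184920 +0.288657 = -0.440261
|D^3_{-1,1}|² = |d^3_{-1,1}(β)|² = (-0.440261)² = 0.193829 (the z-rotation phases have unit modulus)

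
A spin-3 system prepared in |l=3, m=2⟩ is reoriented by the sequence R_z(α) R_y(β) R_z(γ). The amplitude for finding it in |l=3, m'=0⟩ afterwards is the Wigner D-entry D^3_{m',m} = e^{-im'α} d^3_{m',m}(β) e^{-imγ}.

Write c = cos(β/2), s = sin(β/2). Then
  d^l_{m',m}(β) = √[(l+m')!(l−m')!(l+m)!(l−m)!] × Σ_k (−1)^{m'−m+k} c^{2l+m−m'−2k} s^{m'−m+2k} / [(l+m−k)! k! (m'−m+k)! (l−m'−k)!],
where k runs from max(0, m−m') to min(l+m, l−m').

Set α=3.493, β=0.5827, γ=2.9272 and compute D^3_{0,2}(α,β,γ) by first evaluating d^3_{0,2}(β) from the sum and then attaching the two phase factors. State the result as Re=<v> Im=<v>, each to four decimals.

Re=0.3149 Im=0.1439

D^3_{0,2}(3.493,0.5827,2.9272) = e^{-i·0·3.493}·d^3_{0,2}(0.5827)·e^{-i·2·2.9272}. Compute d first:
Half-angle: c=0.957857, s=0.287246. N=√(6·6·120·1)=65.726707
k: max(0,(2)−(0))=2 … min(3+(2),3−(0))=3
  k=2: (−1)^0·65.7267/(12)·0.9579^4·0.2872^2 = +0.380426
  k=3: (−1)^1·65.7267/(12)·0.9579^2·0.2872^4 = -0.034212
d^3_{0,2}(0.5827) = +0.380426 -0.034212 = +0.346214
D = (+1.000000+0.000000i)·(+0.346214)·(+0.909471+0.415766i) = +0.314872+0.143944i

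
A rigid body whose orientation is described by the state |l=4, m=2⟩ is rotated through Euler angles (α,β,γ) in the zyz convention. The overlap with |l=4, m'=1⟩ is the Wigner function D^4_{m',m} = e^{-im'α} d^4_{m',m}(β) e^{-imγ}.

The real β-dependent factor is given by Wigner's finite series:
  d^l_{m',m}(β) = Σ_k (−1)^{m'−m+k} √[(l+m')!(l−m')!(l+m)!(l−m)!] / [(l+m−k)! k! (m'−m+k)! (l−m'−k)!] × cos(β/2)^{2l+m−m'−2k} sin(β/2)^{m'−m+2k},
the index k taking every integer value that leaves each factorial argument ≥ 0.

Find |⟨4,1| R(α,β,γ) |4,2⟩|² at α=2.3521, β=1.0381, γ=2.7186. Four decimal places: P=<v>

P=0.0470

Split into d^4_{1,2}(β=1.0381) × two z-phases.
c=cos(1.0381/2)=0.868291, s=sin(1.0381/2)=0.496055; N=√[120·6·720·2]=1018.233765
k: max(0,(2)−(1))=1 … min(4+(2),4−(1))=3
  k=1: (−1)^0·1018.2338/(240)·0.8683^7·0.4961^1 = +0.783110
  k=2: (−1)^1·1018.2338/(48)·0.8683^5·0.4961^3 = -1.277977
  k=3: (−1)^2·1018.2338/(72)·0.8683^3·0.4961^5 = +0.278075
d^4_{1,2}(1.0381) = +0.783110 -1.277977 +0.278075 = -0.216792
|D^4_{1,2}|² = |d^4_{1,2}(β)|² = (-0.216792)² = 0.046999 (the z-rotation phases have unit modulus)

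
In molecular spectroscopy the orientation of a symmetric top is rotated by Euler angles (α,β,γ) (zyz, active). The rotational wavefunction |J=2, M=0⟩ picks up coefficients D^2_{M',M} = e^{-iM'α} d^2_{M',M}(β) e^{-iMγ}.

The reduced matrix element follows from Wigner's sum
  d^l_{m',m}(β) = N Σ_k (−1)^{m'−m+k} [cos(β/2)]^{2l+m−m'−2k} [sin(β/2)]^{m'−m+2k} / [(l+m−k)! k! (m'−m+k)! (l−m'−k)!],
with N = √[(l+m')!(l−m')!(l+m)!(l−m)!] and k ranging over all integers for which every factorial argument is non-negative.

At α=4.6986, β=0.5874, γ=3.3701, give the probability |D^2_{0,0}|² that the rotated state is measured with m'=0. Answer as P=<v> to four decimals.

P=0.2908

First d^2_{0,0}(β=0.5874), then the phase factors e^{-i(0)α} and e^{-i(0)γ}:
With c≡cos(β/2)=0.957179 and s≡sin(β/2)=0.289496, N=[2·2·2·2]^{1/2}=4.000000
Admissible k: 0..2 (factorial args all ≥0)
  k=0: (−1)^0·4.0000/(4)·0.9572^4·0.2895^0 = +0.839408
  k=1: (−1)^1·4.0000/(1)·0.9572^2·0.2895^2 = -0.307136
  k=2: (−1)^2·4.0000/(4)·0.9572^0·0.2895^4 = +0.007024
d^2_{0,0}(0.5874) = +0.839408 -0.307136 +0.007024 = +0.539296
|D^2_{0,0}|² = |d^2_{0,0}(β)|² = (+0.539296)² = 0.290840 (the z-rotation phases have unit modulus)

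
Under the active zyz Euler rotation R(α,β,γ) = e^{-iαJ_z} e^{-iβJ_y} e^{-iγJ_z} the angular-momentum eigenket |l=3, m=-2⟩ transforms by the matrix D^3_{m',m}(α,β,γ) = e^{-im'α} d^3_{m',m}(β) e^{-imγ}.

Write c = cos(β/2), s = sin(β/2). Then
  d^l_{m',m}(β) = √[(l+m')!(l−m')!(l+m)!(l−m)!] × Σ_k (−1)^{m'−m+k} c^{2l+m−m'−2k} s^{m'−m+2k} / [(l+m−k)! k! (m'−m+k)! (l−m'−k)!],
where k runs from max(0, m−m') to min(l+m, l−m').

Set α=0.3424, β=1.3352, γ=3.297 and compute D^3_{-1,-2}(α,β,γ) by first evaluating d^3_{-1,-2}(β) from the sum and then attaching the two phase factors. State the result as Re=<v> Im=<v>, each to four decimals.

First d^3_{-1,-2}(β=1.3352), then the phase factors e^{-i(-1)α} and e^{-i(-2)γ}:
c=cos(1.3352/2)=0.785310, s=sin(1.3352/2)=0.619103; N=√[2·24·1·120]=75.894664
Admissible k: 0..1 (factorial args all ≥0)
  k=0: (−1)^1·75.8947/(24)·0.7853^5·0.6191^1 = -0.584747
  k=1: (−1)^2·75.8947/(12)·0.7853^3·0.6191^3 = +0.726845
d^3_{-1,-2}(1.3352) = -0.584747 +0.726845 = +0.142098
D = (+0.941952+0.335749i)·(+0.142098)·(+0.952085+0.305834i) = +0.112845+0.086359i

Re=0.1128 Im=0.0864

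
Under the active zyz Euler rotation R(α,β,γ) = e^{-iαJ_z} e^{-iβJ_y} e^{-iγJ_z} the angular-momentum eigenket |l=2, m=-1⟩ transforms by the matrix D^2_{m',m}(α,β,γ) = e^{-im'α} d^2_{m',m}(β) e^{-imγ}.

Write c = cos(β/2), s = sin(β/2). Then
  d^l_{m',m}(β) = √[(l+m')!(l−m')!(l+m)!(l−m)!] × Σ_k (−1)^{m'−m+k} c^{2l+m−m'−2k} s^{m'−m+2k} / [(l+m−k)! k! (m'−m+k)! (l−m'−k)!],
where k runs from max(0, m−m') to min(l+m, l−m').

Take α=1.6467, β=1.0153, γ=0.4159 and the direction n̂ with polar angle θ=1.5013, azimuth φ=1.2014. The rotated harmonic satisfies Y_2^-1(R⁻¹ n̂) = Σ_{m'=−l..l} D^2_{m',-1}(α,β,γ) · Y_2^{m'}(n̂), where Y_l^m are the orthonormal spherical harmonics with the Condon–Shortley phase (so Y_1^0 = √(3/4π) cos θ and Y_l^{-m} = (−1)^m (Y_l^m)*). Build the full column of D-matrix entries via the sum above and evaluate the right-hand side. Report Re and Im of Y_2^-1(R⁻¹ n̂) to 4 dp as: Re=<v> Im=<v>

Need the full column D^2_{m',-1} for m'=−2..2 at α=1.6467, β=1.0153, γ=0.4159.
cos(β/2)=0.873889, sin(β/2)=0.486125
d^2_{-2,-1}: single k=1 term ⇒ +0.648854;  D = -0.547072-0.348889i
d^2_{-1,-1}: k∈[0..1] ⇒ +0.583211 -0.541415 = +0.041796;  D = -0.019737+0.036843i
d^2_{0,-1}: k∈[0..1] ⇒ -0.794681 +0.245910 = -0.548771;  D = -0.501990-0.221711i
d^2_{1,-1}: k∈[0..1] ⇒ +0.541415 -0.055846 = +0.485569;  D = +0.161929-0.457773i
d^2_{2,-1}: single k=0 term ⇒ -0.200784;  D = +0.193823+0.052411i
Y_2^{m'}(θ=1.5013,φ=1.2014) and Σ D·Y over m':
  (-0.5471-0.3489i)·(-0.2842-0.2589i)  (-0.0197+0.0368i)·(+0.0193-0.0499i)  (-0.5020-0.2217i)·(-0.3108+0.0000i)  (+0.1619-0.4578i)·(-0.0193-0.0499i)  (+0.1938+0.0524i)·(-0.2842+0.2589i)
Y_2^-1(R⁻¹ n̂) = +0.128024+0.347420i

Re=0.1280 Im=0.3474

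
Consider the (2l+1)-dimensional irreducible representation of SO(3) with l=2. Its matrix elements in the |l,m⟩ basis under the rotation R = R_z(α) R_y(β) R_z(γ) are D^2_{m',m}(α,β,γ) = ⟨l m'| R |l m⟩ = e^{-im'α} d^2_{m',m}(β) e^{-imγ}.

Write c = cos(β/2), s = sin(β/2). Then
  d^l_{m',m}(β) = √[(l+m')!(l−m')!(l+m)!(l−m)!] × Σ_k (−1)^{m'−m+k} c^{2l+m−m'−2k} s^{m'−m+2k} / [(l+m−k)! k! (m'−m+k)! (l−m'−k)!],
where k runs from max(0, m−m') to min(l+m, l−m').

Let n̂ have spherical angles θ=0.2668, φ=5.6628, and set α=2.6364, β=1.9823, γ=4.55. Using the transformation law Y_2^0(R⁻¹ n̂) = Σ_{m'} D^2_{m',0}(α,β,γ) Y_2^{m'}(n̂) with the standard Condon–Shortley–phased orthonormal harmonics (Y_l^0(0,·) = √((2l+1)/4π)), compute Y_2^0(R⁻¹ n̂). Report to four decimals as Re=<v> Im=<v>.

Re=0.0552 Im=0.0000

Need the full column D^2_{m',0} for m'=−2..2 at α=2.6364, β=1.9823, γ=4.55.
cos(β/2)=0.547728, sin(β/2)=0.836656
d^2_{-2,0}: single k=2 term ⇒ +0.514399;  D = +0.273421-0.435715i
d^2_{-1,0}: k∈[1..2] ⇒ +0.336758 -0.785746 = -0.448988;  D = +0.392901-0.217299i
d^2_{0,0}: k∈[0..2] ⇒ +0.090004 -0.840010 +0.489992 = -0.260014;  D = -0.260014+0.000000i
d^2_{1,0}: k∈[0..1] ⇒ -0.336758 +0.785746 = +0.448988;  D = -0.392901-0.217299i
d^2_{2,0}: single k=0 term ⇒ +0.514399;  D = +0.273421+0.435715i
Y_2^{m'}(θ=0.2668,φ=5.6628) and Σ D·Y over m':
  (+0.2734-0.4357i)·(+0.0087+0.0254i)  (+0.3929-0.2173i)·(+0.1599+0.1142i)  (-0.2600+0.0000i)·(+0.5650+0.0000i)  (-0.3929-0.2173i)·(-0.1599+0.1142i)  (+0.2734+0.4357i)·(+0.0087-0.0254i)
Y_2^0(R⁻¹ n̂) = +0.055240+0.000000i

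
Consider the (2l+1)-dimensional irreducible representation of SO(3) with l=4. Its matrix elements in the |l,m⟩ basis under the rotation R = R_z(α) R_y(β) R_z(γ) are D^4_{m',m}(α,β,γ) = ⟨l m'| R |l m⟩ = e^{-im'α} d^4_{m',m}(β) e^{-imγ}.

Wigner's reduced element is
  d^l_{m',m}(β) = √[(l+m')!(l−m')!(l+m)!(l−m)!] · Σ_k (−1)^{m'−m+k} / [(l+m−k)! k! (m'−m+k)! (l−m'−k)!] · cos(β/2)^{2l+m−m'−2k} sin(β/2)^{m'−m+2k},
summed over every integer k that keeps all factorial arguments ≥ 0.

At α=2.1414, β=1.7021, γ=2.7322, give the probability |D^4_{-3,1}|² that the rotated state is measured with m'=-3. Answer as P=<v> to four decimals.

First d^4_{-3,1}(β=1.7021), then the phase factors e^{-i(-3)α} and e^{-i(1)γ}:
With c≡cos(β/2)=0.659194 and s≡sin(β/2)=0.751973, N=[1·5040·120·6]^{1/2}=1904.940944
k: max(0,(1)−(-3))=4 … min(4+(1),4−(-3))=5
  k=4: (−1)^0·1904.9409/(144)·0.6592^4·0.7520^4 = +0.798695
  k=5: (−1)^1·1904.9409/(240)·0.6592^2·0.7520^6 = -0.623606
d^4_{-3,1}(1.7021) = +0.798695 -0.623606 = +0.175089
|D^4_{-3,1}|² = |d^4_{-3,1}(β)|² = (+0.175089)² = 0.030656 (the z-rotation phases have unit modulus)

P=0.0307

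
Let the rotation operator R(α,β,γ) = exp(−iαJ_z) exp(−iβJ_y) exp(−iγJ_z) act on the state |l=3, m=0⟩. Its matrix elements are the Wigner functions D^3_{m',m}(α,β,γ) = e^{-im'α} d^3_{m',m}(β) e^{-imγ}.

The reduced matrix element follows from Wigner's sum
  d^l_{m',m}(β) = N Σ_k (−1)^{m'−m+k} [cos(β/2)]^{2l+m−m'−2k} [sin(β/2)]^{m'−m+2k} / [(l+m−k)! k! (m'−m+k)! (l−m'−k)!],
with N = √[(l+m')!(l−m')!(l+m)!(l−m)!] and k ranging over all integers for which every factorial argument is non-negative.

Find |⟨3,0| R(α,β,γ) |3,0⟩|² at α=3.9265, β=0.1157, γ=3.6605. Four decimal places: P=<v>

P=0.9220

Split into d^3_{0,0}(β=0.1157) × two z-phases.
Half-angle: c=0.998327, s=0.057818. N=√(6·6·6·6)=36.000000
Admissible k: 0..3 (factorial args all ≥0)
  k=0: (−1)^0·36.0000/(36)·0.9983^6·0.0578^0 = +0.990005
  k=1: (−1)^1·36.0000/(4)·0.9983^4·0.0578^2 = -0.029885
  k=2: (−1)^2·36.0000/(4)·0.9983^2·0.0578^4 = +0.000100
  k=3: (−1)^3·36.0000/(36)·0.9983^0·0.0578^6 = -0.000000
d^3_{0,0}(0.1157) = +0.990005 -0.029885 +0.000100 -0.000000 = +0.960220
|D^3_{0,0}|² = |d^3_{0,0}(β)|² = (+0.960220)² = 0.922022 (the z-rotation phases have unit modulus)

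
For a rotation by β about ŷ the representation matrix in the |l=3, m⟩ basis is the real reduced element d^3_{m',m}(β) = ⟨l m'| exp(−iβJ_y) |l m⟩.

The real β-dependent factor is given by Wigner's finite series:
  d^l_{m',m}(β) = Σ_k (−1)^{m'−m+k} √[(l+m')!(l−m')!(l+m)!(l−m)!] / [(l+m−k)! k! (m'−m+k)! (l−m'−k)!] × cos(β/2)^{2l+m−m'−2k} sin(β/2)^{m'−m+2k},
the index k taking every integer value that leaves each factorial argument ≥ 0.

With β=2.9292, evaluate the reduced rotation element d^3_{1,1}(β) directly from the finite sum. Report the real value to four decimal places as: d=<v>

d=0.0649

d^3_{1,1}(β=2.9292) via Wigner's sum:
Half-angle: c=0.105997, s=0.994366. N=√(24·2·24·2)=48.000000
k: max(0,(1)−(1))=0 … min(3+(1),3−(1))=2
  k=0: (−1)^0·48.0000/(48)·0.1060^6·0.9944^0 = +0.000001
  k=1: (−1)^1·48.0000/(6)·0.1060^4·0.9944^2 = -0.000999
  k=2: (−1)^2·48.0000/(8)·0.1060^2·0.9944^4 = +0.065906
d^3_{1,1}(2.9292) = +0.000001 -0.000999 +0.065906 = +0.064909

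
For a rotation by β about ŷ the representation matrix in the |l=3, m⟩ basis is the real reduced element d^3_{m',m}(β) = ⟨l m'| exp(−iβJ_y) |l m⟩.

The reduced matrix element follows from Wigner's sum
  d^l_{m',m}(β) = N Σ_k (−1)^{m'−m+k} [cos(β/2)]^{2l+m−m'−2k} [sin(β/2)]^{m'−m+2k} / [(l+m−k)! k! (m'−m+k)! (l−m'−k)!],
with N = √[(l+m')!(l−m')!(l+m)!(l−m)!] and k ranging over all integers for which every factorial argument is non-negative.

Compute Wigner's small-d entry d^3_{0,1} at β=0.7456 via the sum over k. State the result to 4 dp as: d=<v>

d=0.4990

d^3_{0,1}(β=0.7456) via Wigner's sum:
With c≡cos(β/2)=0.931311 and s≡sin(β/2)=0.364225, N=[6·6·24·2]^{1/2}=41.569219
k: max(0,(1)−(0))=1 … min(3+(1),3−(0))=3
  k=1: (−1)^0·41.5692/(12)·0.9313^5·0.3642^1 = +0.883963
  k=2: (−1)^1·41.5692/(4)·0.9313^3·0.3642^3 = -0.405606
  k=3: (−1)^2·41.5692/(12)·0.9313^1·0.3642^5 = +0.020679
d^3_{0,1}(0.7456) = +0.883963 -0.405606 +0.020679 = +0.499036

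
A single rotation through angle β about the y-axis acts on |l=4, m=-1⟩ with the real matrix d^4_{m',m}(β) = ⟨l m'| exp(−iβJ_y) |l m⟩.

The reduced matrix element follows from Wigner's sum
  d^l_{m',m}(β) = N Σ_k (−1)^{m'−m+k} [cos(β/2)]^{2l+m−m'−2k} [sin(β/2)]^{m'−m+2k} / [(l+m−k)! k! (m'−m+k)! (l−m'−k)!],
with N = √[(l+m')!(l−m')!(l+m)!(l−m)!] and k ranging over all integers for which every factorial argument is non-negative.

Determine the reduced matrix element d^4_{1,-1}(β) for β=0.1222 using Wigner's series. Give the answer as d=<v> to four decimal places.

d=0.0365

d^4_{1,-1}(β=0.1222) via Wigner's sum:
Half-angle: c=0.998134, s=0.061062. N=√(120·6·6·120)=720.000000
k∈{0,1,2,3} keeps every argument non-negative
  k=0: (−1)^2·720.0000/(72)·0.9981^6·0.0611^2 = +0.036870
  k=1: (−1)^3·720.0000/(24)·0.9981^4·0.0611^4 = -0.000414
  k=2: (−1)^4·720.0000/(48)·0.9981^2·0.0611^6 = +0.000001
  k=3: (−1)^5·720.0000/(720)·0.9981^0·0.0611^8 = -0.000000
d^4_{1,-1}(0.1222) = +0.036870 -0.000414 +0.000001 -0.000000 = +0.036457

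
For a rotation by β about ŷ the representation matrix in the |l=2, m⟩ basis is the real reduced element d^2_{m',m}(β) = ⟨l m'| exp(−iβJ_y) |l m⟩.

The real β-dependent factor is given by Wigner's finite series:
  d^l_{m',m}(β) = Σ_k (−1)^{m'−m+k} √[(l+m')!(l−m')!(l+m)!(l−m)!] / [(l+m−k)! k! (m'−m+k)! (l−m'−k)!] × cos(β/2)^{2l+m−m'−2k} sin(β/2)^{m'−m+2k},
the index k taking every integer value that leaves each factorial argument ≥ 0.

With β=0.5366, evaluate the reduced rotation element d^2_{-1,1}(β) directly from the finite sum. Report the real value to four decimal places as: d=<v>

d^2_{-1,1}(β=0.5366) via Wigner's sum:
Half-angle: c=0.964223, s=0.265093. N=√(1·6·6·1)=6.000000
k: max(0,(1)−(-1))=2 … min(2+(1),2−(-1))=3
  k=2: (−1)^0·6.0000/(2)·0.9642^2·0.2651^2 = +0.196007
  k=3: (−1)^1·6.0000/(6)·0.9642^0·0.2651^4 = -0.004938
d^2_{-1,1}(0.5366) = +0.196007 -0.004938 = +0.191069

d=0.1911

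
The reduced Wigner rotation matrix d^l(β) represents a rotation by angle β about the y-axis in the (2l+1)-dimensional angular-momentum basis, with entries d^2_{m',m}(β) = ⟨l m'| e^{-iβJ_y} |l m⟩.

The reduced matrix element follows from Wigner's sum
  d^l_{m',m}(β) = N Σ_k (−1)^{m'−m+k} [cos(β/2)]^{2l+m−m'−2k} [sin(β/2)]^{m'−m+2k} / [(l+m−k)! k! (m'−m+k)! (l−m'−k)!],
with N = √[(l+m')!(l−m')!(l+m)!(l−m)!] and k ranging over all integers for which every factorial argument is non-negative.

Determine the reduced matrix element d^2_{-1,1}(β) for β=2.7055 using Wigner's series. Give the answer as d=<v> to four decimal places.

d=-0.7748

d^2_{-1,1}(β=2.7055) via Wigner's sum:
Half-angle: c=0.216323, s=0.976322. N=√(1·6·6·1)=6.000000
Admissible k: 2..3 (factorial args all ≥0)
  k=2: (−1)^0·6.0000/(2)·0.2163^2·0.9763^2 = +0.133817
  k=3: (−1)^1·6.0000/(6)·0.2163^0·0.9763^4 = -0.908599
d^2_{-1,1}(2.7055) = +0.133817 -0.908599 = -0.774782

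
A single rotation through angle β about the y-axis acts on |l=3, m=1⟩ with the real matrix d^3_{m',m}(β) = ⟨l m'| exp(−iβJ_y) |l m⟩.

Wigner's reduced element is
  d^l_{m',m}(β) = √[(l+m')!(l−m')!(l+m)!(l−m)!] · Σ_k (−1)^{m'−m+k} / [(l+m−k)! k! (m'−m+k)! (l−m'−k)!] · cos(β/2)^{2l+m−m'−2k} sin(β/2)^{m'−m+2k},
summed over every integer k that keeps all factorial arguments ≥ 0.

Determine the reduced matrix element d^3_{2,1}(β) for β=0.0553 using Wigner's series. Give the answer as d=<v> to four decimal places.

d=-0.0871

d^3_{2,1}(β=0.0553) via Wigner's sum:
c=cos(0.0553/2)=0.999618, s=sin(0.0553/2)=0.027646; N=√[120·1·24·2]=75.894664
The bounds max(0,m−m')=0 and min(l+m,l−m')=1 give 2 terms
  k=0: (−1)^1·75.8947/(24)·0.9996^5·0.0276^1 = -0.087259
  k=1: (−1)^2·75.8947/(12)·0.9996^3·0.0276^3 = +0.000133
d^3_{2,1}(0.0553) = -0.087259 +0.000133 = -0.087125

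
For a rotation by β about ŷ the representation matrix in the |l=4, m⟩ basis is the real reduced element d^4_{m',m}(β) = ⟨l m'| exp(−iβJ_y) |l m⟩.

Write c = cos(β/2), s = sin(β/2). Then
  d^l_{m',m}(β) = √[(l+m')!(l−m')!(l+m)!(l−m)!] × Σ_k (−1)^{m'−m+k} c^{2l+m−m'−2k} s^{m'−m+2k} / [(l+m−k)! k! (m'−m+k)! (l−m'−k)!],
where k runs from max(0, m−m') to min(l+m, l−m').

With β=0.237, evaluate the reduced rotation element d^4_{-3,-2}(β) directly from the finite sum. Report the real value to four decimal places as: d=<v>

d^4_{-3,-2}(β=0.237) via Wigner's sum:
Half-angle: c=0.992987, s=0.118223. N=√(1·5040·2·720)=2693.993318
The bounds max(0,m−m')=1 and min(l+m,l−m')=2 give 2 terms
  k=1: (−1)^0·2693.9933/(720)·0.9930^7·0.1182^1 = +0.421086
  k=2: (−1)^1·2693.9933/(240)·0.9930^5·0.1182^3 = -0.017906
d^4_{-3,-2}(0.237) = +0.421086 -0.017906 = +0.403180

d=0.4032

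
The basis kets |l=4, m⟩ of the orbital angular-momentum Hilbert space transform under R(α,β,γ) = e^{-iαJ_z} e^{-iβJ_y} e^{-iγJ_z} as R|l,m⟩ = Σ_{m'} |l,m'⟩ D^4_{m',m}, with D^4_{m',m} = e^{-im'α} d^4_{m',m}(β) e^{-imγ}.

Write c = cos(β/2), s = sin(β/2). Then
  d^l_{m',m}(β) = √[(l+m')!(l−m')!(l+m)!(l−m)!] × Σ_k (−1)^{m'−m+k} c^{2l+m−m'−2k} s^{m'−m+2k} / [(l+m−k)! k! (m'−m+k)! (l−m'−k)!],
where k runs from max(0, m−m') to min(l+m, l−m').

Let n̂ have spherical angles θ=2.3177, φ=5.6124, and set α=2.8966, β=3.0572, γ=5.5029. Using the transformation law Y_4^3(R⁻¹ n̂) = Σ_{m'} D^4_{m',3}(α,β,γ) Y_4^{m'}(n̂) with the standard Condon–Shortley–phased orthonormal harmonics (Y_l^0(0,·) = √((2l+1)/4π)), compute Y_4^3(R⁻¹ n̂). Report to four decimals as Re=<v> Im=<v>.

Re=0.3464 Im=0.1423

Need the full column D^4_{m',3} for m'=−4..4 at α=2.8966, β=3.0572, γ=5.5029.
cos(β/2)=0.042184, sin(β/2)=0.999110
d^4_{-4,3}: single k=7 term ⇒ +0.118572;  D = +0.024707+0.115970i
d^4_{-3,3}: k∈[6..7] ⇒ +0.012390 -0.992901 = -0.980511;  D = -0.034391+0.979908i
d^4_{-2,3}: k∈[5..6] ⇒ +0.000839 -0.156856 = -0.156018;  D = +0.043127-0.149938i
d^4_{-1,3}: k∈[4..5] ⇒ +0.000042 -0.014049 = -0.014007;  D = -0.007021+0.012120i
d^4_{0,3}: k∈[3..4] ⇒ +0.000002 -0.000884 = -0.000883;  D = +0.000614-0.000634i
d^4_{1,3}: k∈[2..3] ⇒ +0.000000 -0.000042 = -0.000042;  D = -0.000035+0.000022i
d^4_{2,3}: k∈[1..2] ⇒ +0.000000 -0.000001 = -0.000001;  D = +0.000001-0.000000i
d^4_{3,3}: k∈[0..1] ⇒ +0.000000 -0.000000 = -0.000000;  D = -0.000000+0.000000i
d^4_{4,3}: single k=0 term ⇒ -0.000000;  D = +0.000000+0.000000i
Y_4^{m'}(θ=2.3177,φ=5.6124) and Σ D·Y over m':
  (+0.0247+0.1160i)·(-0.1151+0.0568i)  (-0.0344+0.9799i)·(+0.1436-0.3038i)  (+0.0431-0.1499i)·(+0.0913+0.3913i)  (-0.0070+0.0121i)·(-0.0426-0.0338i)  (+0.0006-0.0006i)·(-0.3587+0.0000i)  (-0.0000+0.0000i)·(+0.0426-0.0338i)  (+0.0000-0.0000i)·(+0.0913-0.3913i)  (-0.0000+0.0000i)·(-0.1436-0.3038i)  (+0.0000+0.0000i)·(-0.1151-0.0568i)
Y_4^3(R⁻¹ n̂) = +0.346392+0.142342i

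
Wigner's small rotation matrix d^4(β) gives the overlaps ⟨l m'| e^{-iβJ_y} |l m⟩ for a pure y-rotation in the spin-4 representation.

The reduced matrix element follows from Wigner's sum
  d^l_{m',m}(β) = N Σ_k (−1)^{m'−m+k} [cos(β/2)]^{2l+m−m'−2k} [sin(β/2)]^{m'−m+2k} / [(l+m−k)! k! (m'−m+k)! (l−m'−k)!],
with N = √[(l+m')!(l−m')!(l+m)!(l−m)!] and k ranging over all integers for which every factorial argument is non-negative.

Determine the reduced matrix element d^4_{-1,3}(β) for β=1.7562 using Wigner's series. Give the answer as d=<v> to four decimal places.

d^4_{-1,3}(β=1.7562) via Wigner's sum:
Half-angle: c=0.638614, s=0.769527. N=√(6·120·5040·1)=1904.940944
k: max(0,(3)−(-1))=4 … min(4+(3),4−(-1))=5
  k=4: (−1)^0·1904.9409/(144)·0.6386^4·0.7695^4 = +0.771559
  k=5: (−1)^1·1904.9409/(240)·0.6386^2·0.7695^6 = -0.672188
d^4_{-1,3}(1.7562) = +0.771559 -0.672188 = +0.099371

d=0.0994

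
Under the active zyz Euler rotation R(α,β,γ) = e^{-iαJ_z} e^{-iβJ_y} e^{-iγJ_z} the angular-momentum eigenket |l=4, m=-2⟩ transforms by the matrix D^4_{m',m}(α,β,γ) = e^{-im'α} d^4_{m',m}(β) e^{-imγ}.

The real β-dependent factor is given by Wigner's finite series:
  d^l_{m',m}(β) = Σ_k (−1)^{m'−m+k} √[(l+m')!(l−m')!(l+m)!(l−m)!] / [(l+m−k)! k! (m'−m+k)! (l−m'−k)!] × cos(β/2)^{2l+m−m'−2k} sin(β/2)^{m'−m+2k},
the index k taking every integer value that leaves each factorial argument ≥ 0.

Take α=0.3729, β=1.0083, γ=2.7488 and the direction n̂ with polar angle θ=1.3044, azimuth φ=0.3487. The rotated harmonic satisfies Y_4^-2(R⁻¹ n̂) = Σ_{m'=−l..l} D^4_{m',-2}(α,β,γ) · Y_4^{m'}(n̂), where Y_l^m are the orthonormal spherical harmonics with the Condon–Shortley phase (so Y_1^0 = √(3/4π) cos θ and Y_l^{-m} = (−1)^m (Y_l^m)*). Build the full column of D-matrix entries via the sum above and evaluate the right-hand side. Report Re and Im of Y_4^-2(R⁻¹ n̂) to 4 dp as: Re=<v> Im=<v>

Re=0.1253 Im=-0.0906

Need the full column D^4_{m',-2} for m'=−4..4 at α=0.3729, β=1.0083, γ=2.7488.
cos(β/2)=0.875585, sin(β/2)=0.483063
d^4_{-4,-2}: single k=2 term ⇒ +0.556389;  D = +0.423386+0.360988i
d^4_{-3,-2}: k∈[1..2] ⇒ +0.713112 -0.651164 = +0.061948;  D = +0.058543+0.020256i
d^4_{-2,-2}: k∈[0..2] ⇒ +0.345452 -1.261771 +0.480067 = -0.436252;  D = -0.435907+0.017352i
d^4_{-1,-2}: k∈[0..2] ⇒ -0.808593 +1.230584 -0.249707 = +0.172283;  D = +0.157820-0.069098i
d^4_{0,-2}: k∈[0..2] ⇒ +0.997517 -0.809656 +0.092415 = +0.280277;  D = +0.198149-0.198223i
d^4_{1,-2}: k∈[0..2] ⇒ -0.820389 +0.374561 -0.022802 = -0.468630;  D = -0.187793+0.429357i
d^4_{2,-2}: k∈[0..2] ⇒ +0.480067 -0.116897 +0.002965 = +0.366135;  D = +0.014426-0.365851i
d^4_{3,-2}: k∈[0..1] ⇒ -0.198199 +0.020109 = -0.178090;  D = +0.058296+0.168278i
d^4_{4,-2}: single k=0 term ⇒ +0.051547;  D = -0.033458-0.039212i
Y_4^{m'}(θ=1.3044,φ=0.3487) and Σ D·Y over m':
  (+0.4234+0.3610i)·(+0.0671-0.3774i)  (+0.0585+0.0203i)·(+0.1482-0.2561i)  (-0.4359+0.0174i)·(-0.1229+0.1029i)  (+0.1578-0.0691i)·(-0.2840+0.1032i)  (+0.1981-0.1982i)·(+0.1152+0.0000i)  (-0.1878+0.4294i)·(+0.2840+0.1032i)  (+0.0144-0.3659i)·(-0.1229-0.1029i)  (+0.0583+0.1683i)·(-0.1482-0.2561i)  (-0.0335-0.0392i)·(+0.0671+0.3774i)
Y_4^-2(R⁻¹ n̂) = +0.125342-0.090592i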